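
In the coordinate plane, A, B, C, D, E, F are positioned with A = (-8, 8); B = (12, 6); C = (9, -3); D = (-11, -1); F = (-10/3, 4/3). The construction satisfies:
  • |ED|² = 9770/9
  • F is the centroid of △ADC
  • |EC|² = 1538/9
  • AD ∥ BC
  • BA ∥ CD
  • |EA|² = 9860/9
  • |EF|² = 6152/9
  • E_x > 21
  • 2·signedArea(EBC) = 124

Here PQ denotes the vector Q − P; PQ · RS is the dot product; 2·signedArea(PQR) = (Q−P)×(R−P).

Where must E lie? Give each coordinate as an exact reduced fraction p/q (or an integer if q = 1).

E = (64/3, -22/3)

1. E_x = 64/3  [line 9·x + -3·y + -214 = 0 ∩ |ED|² = 9770/9]
2. E_y = -22/3  [line 9·x + -3·y + -214 = 0 ∩ |ED|² = 9770/9]
   → E = (64/3, -22/3)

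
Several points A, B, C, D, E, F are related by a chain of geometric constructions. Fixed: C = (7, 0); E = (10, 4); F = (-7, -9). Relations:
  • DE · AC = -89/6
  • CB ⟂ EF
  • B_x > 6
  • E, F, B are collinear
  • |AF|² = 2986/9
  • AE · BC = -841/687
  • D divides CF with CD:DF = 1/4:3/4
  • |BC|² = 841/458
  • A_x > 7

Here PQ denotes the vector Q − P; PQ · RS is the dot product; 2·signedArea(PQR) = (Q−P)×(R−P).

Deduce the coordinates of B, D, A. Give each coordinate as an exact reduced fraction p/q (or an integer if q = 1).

1. B_x = 2829/458  [E, F, B are collinear ∩ CB ⟂ EF]
2. B_y = 493/458  [E, F, B are collinear ∩ CB ⟂ EF]
   → B = (2829/458, 493/458)
3. D_x = 7/2  [D divides CF with CD:DF = 1/4:3/4]
4. D_y = -9/4  [D divides CF with CD:DF = 1/4:3/4]
   → D = (7/2, -9/4)
5. A_x = 8  [AE · BC = -841/687 ∩ DE · AC = -89/6]
6. A_y = 4/3  [AE · BC = -841/687 ∩ DE · AC = -89/6]
   → A = (8, 4/3)

A = (8, 4/3)
B = (2829/458, 493/458)
D = (7/2, -9/4)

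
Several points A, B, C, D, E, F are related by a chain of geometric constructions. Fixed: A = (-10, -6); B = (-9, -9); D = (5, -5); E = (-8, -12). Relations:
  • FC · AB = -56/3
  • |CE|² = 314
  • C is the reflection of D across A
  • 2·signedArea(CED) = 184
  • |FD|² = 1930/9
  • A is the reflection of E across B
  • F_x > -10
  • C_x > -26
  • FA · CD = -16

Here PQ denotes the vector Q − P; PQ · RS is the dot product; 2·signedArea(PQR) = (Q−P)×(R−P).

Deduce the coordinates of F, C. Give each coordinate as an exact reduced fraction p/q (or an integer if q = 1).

1. C_x = -25  [C is the reflection of D across A]
2. C_y = -7  [C is the reflection of D across A]
   → C = (-25, -7)
3. F_x = -28/3  [FC · AB = -56/3 ∩ FA · CD = -16]
4. F_y = -8  [FC · AB = -56/3 ∩ FA · CD = -16]
   → F = (-28/3, -8)

C = (-25, -7)
F = (-28/3, -8)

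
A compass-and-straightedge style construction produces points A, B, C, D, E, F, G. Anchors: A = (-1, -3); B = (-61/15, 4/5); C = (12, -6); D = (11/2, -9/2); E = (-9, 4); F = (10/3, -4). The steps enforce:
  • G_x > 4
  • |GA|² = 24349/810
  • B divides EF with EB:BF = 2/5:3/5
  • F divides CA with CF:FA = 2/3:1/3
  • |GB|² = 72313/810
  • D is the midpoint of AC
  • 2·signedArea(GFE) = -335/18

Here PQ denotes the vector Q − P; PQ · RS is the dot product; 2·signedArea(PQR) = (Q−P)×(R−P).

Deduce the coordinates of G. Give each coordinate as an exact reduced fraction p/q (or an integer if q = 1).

1. G_x = 403/90  [line -8·x + -37/3·y + -73/18 = 0 ∩ |GB|² = 72313/810]
2. G_y = -97/30  [line -8·x + -37/3·y + -73/18 = 0 ∩ |GB|² = 72313/810]
   → G = (403/90, -97/30)

G = (403/90, -97/30)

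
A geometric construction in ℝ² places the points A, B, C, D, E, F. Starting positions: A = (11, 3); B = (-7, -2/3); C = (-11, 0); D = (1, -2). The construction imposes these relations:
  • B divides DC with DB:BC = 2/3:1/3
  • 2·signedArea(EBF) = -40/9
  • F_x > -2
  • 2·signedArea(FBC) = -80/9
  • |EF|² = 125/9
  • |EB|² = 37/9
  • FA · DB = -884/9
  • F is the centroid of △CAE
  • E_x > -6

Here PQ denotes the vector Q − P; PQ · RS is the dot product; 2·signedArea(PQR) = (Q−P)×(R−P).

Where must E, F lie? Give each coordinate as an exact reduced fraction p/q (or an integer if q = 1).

1. F_x = -5/3  [2·signedArea(FBC) = -80/9 ∩ FA · DB = -884/9]
2. F_y = 2/3  [2·signedArea(FBC) = -80/9 ∩ FA · DB = -884/9]
   → F = (-5/3, 2/3)
3. E_x = -5  [2·signedArea(EBF) = -40/9 ∩ F is the centroid of △CAE]
4. E_y = -1  [2·signedArea(EBF) = -40/9 ∩ F is the centroid of △CAE]
   → E = (-5, -1)

E = (-5, -1)
F = (-5/3, 2/3)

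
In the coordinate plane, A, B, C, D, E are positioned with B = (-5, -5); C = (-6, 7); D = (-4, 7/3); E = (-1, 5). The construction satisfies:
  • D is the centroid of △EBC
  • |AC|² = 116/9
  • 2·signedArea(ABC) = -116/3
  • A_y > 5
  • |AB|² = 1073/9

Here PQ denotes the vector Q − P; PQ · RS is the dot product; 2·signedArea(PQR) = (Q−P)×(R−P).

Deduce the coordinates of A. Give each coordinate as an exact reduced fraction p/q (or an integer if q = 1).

A = (-8/3, 17/3)

1. A_x = -8/3  [line -12·x + -1·y + -79/3 = 0 ∩ |AB|² = 1073/9]
2. A_y = 17/3  [line -12·x + -1·y + -79/3 = 0 ∩ |AB|² = 1073/9]
   → A = (-8/3, 17/3)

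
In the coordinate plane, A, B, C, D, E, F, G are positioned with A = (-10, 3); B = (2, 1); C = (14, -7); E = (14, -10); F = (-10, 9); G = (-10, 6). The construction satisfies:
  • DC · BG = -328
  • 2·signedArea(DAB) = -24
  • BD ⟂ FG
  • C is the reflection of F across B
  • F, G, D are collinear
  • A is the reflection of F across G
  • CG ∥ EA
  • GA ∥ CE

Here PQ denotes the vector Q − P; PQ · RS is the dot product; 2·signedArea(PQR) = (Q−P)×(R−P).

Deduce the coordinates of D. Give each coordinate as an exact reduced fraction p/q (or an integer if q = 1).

1. D_x = -10  [F, G, D are collinear ∩ BD ⟂ FG]
2. D_y = 1  [F, G, D are collinear ∩ BD ⟂ FG]
   → D = (-10, 1)

D = (-10, 1)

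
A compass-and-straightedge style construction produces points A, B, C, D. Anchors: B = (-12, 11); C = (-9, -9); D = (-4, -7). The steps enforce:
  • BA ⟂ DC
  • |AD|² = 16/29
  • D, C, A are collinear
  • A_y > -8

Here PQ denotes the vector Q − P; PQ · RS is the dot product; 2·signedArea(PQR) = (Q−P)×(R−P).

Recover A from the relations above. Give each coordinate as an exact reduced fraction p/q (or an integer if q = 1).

A = (-136/29, -211/29)

1. A_x = -136/29  [D, C, A are collinear ∩ BA ⟂ DC]
2. A_y = -211/29  [D, C, A are collinear ∩ BA ⟂ DC]
   → A = (-136/29, -211/29)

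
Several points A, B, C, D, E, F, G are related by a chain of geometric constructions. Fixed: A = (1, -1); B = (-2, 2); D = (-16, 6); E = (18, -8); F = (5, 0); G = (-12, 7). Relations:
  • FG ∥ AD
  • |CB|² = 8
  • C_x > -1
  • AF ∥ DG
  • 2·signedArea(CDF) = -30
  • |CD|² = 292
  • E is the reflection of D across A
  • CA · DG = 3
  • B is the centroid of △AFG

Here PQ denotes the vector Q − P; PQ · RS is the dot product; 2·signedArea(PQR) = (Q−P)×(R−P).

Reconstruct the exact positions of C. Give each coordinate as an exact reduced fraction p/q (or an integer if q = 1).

1. C_x = 0  [2·signedArea(CDF) = -30 ∩ CA · DG = 3]
2. C_y = 0  [2·signedArea(CDF) = -30 ∩ CA · DG = 3]
   → C = (0, 0)

C = (0, 0)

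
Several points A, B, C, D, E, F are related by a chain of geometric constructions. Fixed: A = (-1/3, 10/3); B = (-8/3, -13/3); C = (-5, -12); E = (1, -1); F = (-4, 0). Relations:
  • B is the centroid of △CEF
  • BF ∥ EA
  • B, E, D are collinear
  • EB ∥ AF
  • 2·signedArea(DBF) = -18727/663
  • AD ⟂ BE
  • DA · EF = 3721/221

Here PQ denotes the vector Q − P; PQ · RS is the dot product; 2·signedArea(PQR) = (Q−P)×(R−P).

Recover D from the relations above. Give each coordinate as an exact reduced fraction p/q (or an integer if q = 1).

D = (1609/663, 197/663)

1. D_x = 1609/663  [B, E, D are collinear ∩ AD ⟂ BE]
2. D_y = 197/663  [B, E, D are collinear ∩ AD ⟂ BE]
   → D = (1609/663, 197/663)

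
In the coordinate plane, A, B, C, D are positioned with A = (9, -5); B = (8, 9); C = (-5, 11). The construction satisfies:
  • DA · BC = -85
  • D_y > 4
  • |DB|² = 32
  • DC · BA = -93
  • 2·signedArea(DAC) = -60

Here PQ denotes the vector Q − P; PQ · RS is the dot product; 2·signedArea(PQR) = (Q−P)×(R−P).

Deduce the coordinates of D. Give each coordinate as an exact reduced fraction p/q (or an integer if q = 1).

1. D_x = 4  [2·signedArea(DAC) = -60 ∩ DA · BC = -85]
2. D_y = 5  [2·signedArea(DAC) = -60 ∩ DA · BC = -85]
   → D = (4, 5)

D = (4, 5)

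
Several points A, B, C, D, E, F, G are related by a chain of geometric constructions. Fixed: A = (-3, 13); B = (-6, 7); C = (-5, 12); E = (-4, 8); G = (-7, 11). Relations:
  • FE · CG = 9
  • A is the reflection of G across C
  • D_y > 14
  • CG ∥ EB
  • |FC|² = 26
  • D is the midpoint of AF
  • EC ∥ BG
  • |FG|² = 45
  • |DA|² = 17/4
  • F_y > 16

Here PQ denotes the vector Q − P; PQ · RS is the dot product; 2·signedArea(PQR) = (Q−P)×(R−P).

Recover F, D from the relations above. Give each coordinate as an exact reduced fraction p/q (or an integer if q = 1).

D = (-7/2, 15)
F = (-4, 17)

1. F_x = -4  [line 2·x + 1·y + -9 = 0 ∩ |FG|² = 45]
2. F_y = 17  [line 2·x + 1·y + -9 = 0 ∩ |FG|² = 45]
   → F = (-4, 17)
3. D_x = -7/2  [D is the midpoint of AF]
4. D_y = 15  [D is the midpoint of AF]
   → D = (-7/2, 15)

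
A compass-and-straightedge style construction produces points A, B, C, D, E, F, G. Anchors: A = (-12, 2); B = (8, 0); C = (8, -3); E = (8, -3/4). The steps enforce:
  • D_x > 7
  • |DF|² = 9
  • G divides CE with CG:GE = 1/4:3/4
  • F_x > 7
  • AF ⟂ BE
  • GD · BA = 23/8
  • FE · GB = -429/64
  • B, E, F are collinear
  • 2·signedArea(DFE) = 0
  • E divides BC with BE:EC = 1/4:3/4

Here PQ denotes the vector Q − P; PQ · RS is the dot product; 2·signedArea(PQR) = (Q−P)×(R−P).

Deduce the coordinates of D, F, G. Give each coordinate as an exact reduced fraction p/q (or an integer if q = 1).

1. F_x = 8  [B, E, F are collinear ∩ AF ⟂ BE]
2. F_y = 2  [B, E, F are collinear ∩ AF ⟂ BE]
   → F = (8, 2)
3. G_x = 8  [G divides CE with CG:GE = 1/4:3/4]
4. G_y = -39/16  [G divides CE with CG:GE = 1/4:3/4]
   → G = (8, -39/16)
5. D_x = 8  [2·signedArea(DFE) = 0 ∩ GD · BA = 23/8]
6. D_y = -1  [2·signedArea(DFE) = 0 ∩ GD · BA = 23/8]
   → D = (8, -1)

D = (8, -1)
F = (8, 2)
G = (8, -39/16)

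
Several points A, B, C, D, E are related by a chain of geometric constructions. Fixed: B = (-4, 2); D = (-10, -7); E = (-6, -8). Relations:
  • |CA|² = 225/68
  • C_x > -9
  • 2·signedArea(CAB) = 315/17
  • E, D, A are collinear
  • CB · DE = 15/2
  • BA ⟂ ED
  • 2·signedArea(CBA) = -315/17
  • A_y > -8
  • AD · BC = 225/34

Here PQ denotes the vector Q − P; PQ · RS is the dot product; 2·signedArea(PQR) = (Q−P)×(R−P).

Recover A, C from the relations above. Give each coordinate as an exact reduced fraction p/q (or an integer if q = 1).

A = (-110/17, -134/17)
C = (-140/17, -253/34)

1. A_x = -110/17  [E, D, A are collinear ∩ BA ⟂ ED]
2. A_y = -134/17  [E, D, A are collinear ∩ BA ⟂ ED]
   → A = (-110/17, -134/17)
3. C_x = -140/17  [line -168/17·x + 42/17·y + -63 = 0 ∩ |CA|² = 225/68]
4. C_y = -253/34  [line -168/17·x + 42/17·y + -63 = 0 ∩ |CA|² = 225/68]
   → C = (-140/17, -253/34)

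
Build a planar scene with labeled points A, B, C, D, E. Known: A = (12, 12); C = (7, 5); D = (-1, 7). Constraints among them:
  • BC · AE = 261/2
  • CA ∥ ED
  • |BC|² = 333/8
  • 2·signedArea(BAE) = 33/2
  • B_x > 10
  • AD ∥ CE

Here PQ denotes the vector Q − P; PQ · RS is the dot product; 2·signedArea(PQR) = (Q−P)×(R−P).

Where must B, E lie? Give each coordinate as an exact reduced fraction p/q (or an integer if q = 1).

1. E_x = -6  [CA ∥ ED ∩ AD ∥ CE]
2. E_y = 0  [CA ∥ ED ∩ AD ∥ CE]
   → E = (-6, 0)
3. B_x = 43/4  [2·signedArea(BAE) = 33/2 ∩ BC · AE = 261/2]
4. B_y = 41/4  [2·signedArea(BAE) = 33/2 ∩ BC · AE = 261/2]
   → B = (43/4, 41/4)

B = (43/4, 41/4)
E = (-6, 0)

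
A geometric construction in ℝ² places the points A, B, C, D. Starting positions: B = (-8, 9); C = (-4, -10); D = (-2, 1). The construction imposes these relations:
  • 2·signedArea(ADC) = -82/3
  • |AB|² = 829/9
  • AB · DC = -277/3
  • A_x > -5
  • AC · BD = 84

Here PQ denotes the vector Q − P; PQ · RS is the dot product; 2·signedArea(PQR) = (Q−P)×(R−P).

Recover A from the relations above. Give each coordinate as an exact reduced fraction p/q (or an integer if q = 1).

1. A_x = -14/3  [2·signedArea(ADC) = -82/3 ∩ AC · BD = 84]
2. A_y = 0  [2·signedArea(ADC) = -82/3 ∩ AC · BD = 84]
   → A = (-14/3, 0)

A = (-14/3, 0)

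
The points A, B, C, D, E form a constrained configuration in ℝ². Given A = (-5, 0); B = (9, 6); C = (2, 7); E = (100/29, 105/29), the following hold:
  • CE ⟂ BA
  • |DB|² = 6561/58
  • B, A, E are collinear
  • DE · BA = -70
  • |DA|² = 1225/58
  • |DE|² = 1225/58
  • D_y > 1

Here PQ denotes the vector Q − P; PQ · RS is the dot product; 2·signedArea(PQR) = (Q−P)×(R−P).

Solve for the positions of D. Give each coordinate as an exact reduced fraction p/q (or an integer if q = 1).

1. D_x = -45/58  [line 14·x + 6·y + 0 = 0 ∩ |DE|² = 1225/58]
2. D_y = 105/58  [line 14·x + 6·y + 0 = 0 ∩ |DE|² = 1225/58]
   → D = (-45/58, 105/58)

D = (-45/58, 105/58)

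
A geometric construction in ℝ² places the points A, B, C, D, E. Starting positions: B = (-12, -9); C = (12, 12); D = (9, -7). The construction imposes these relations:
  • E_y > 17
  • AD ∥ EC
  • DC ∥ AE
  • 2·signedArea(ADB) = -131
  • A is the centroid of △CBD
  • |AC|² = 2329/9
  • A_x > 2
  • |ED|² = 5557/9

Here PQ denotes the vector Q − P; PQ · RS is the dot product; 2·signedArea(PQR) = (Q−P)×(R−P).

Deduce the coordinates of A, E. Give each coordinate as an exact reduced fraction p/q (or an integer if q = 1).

A = (3, -4/3)
E = (6, 53/3)

1. A_x = 3  [A is the centroid of △CBD]
2. A_y = -4/3  [A is the centroid of △CBD]
   → A = (3, -4/3)
3. E_x = 6  [AD ∥ EC ∩ DC ∥ AE]
4. E_y = 53/3  [AD ∥ EC ∩ DC ∥ AE]
   → E = (6, 53/3)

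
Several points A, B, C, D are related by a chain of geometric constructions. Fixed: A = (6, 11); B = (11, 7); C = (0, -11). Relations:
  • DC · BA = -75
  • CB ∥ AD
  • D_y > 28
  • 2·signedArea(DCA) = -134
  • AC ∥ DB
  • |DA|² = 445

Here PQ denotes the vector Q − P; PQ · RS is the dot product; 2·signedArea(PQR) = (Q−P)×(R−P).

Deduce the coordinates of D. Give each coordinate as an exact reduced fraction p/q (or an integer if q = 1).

1. D_x = 17  [AC ∥ DB ∩ CB ∥ AD]
2. D_y = 29  [AC ∥ DB ∩ CB ∥ AD]
   → D = (17, 29)

D = (17, 29)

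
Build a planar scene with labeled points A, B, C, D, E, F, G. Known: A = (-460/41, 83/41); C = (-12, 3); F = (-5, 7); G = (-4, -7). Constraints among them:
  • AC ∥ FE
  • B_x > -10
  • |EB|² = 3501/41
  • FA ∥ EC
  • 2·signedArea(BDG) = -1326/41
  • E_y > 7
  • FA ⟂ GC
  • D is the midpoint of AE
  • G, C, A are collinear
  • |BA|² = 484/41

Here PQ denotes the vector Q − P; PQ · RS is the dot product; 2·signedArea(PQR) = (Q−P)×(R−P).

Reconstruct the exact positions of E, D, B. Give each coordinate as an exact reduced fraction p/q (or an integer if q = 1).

B = (-372/41, -27/41)
D = (-17/2, 5)
E = (-237/41, 327/41)

1. E_x = -237/41  [FA ∥ EC ∩ AC ∥ FE]
2. E_y = 327/41  [FA ∥ EC ∩ AC ∥ FE]
   → E = (-237/41, 327/41)
3. D_x = -17/2  [D is the midpoint of AE]
4. D_y = 5  [D is the midpoint of AE]
   → D = (-17/2, 5)
5. B_x = -372/41  [line 12·x + 9/2·y + 9171/82 = 0 ∩ |BA|² = 484/41]
6. B_y = -27/41  [line 12·x + 9/2·y + 9171/82 = 0 ∩ |BA|² = 484/41]
   → B = (-372/41, -27/41)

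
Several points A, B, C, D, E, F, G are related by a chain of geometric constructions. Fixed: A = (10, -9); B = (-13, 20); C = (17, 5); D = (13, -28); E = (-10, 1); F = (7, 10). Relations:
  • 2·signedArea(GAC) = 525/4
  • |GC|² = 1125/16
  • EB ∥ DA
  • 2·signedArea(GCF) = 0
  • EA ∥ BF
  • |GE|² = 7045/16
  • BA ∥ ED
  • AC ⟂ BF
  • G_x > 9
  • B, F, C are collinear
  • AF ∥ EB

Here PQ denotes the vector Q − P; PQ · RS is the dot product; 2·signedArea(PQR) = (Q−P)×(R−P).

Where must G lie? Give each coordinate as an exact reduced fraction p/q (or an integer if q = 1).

G = (19/2, 35/4)

1. G_x = 19/2  [2·signedArea(GCF) = 0 ∩ 2·signedArea(GAC) = 525/4]
2. G_y = 35/4  [2·signedArea(GCF) = 0 ∩ 2·signedArea(GAC) = 525/4]
   → G = (19/2, 35/4)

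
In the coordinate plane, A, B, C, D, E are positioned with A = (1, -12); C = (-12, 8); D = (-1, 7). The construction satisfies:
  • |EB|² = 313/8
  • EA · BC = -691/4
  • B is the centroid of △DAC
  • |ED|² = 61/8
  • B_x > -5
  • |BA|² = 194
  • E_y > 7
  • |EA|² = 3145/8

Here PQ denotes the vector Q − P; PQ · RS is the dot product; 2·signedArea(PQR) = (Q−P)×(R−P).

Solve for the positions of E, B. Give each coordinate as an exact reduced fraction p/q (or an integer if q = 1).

1. B_x = -4  [B is the centroid of △DAC]
2. B_y = 1  [B is the centroid of △DAC]
   → B = (-4, 1)
3. E_x = -15/4  [line 8·x + -7·y + 323/4 = 0 ∩ |EB|² = 313/8]
4. E_y = 29/4  [line 8·x + -7·y + 323/4 = 0 ∩ |EB|² = 313/8]
   → E = (-15/4, 29/4)

B = (-4, 1)
E = (-15/4, 29/4)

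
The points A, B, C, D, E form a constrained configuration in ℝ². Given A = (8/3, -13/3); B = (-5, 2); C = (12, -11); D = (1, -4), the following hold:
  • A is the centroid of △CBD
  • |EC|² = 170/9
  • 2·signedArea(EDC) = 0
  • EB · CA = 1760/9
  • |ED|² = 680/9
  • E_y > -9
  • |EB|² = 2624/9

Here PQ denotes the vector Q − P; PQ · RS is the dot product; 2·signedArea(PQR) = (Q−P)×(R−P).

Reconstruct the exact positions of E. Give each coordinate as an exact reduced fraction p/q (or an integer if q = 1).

1. E_x = 25/3  [2·signedArea(EDC) = 0 ∩ EB · CA = 1760/9]
2. E_y = -26/3  [2·signedArea(EDC) = 0 ∩ EB · CA = 1760/9]
   → E = (25/3, -26/3)

E = (25/3, -26/3)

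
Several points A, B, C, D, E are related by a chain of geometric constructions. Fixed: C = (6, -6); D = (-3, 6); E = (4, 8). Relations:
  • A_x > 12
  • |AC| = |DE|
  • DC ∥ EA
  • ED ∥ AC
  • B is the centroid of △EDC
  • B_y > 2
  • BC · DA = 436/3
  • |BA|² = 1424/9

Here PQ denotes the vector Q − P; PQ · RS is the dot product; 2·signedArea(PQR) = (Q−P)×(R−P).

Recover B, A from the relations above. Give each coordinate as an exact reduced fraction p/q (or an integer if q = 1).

1. B_x = 7/3  [B is the centroid of △EDC]
2. B_y = 8/3  [B is the centroid of △EDC]
   → B = (7/3, 8/3)
3. A_x = 13  [ED ∥ AC ∩ DC ∥ EA]
4. A_y = -4  [ED ∥ AC ∩ DC ∥ EA]
   → A = (13, -4)

A = (13, -4)
B = (7/3, 8/3)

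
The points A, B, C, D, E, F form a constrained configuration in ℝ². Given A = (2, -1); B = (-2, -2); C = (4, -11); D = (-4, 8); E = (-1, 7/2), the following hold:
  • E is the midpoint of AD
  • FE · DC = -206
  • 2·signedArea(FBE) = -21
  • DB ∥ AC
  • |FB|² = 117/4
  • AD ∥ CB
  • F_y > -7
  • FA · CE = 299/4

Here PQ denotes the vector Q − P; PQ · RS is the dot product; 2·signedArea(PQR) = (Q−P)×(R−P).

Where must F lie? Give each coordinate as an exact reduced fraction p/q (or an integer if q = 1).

F = (1, -13/2)

1. F_x = 1  [FE · DC = -206 ∩ 2·signedArea(FBE) = -21]
2. F_y = -13/2  [FE · DC = -206 ∩ 2·signedArea(FBE) = -21]
   → F = (1, -13/2)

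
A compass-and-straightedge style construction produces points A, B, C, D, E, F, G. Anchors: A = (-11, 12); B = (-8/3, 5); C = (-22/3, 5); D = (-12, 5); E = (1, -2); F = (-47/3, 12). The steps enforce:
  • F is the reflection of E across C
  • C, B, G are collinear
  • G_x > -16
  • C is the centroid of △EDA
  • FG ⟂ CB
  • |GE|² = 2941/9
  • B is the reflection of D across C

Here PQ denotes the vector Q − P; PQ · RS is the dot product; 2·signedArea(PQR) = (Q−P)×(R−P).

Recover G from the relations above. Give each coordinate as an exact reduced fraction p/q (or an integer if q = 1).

G = (-47/3, 5)

1. G_x = -47/3  [C, B, G are collinear ∩ FG ⟂ CB]
2. G_y = 5  [C, B, G are collinear ∩ FG ⟂ CB]
   → G = (-47/3, 5)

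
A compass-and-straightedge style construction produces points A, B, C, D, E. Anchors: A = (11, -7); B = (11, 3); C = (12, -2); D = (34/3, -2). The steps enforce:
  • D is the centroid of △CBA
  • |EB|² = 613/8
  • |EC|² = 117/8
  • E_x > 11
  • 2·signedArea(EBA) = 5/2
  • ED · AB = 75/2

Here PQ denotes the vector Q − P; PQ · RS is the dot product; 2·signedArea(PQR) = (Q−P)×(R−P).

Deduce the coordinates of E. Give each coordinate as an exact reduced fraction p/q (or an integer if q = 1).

1. E_x = 45/4  [2·signedArea(EBA) = 5/2 ∩ ED · AB = 75/2]
2. E_y = -23/4  [2·signedArea(EBA) = 5/2 ∩ ED · AB = 75/2]
   → E = (45/4, -23/4)

E = (45/4, -23/4)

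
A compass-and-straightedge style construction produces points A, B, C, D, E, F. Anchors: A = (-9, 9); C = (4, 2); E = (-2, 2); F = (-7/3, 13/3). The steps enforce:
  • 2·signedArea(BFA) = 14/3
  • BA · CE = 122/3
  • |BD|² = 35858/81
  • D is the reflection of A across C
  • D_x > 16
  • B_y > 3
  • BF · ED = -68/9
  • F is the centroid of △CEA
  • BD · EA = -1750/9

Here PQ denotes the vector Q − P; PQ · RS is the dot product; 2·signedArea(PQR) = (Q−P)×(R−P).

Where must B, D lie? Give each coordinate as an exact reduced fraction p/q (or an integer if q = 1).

1. B_x = -20/9  [2·signedArea(BFA) = 14/3 ∩ BA · CE = 122/3]
2. B_y = 32/9  [2·signedArea(BFA) = 14/3 ∩ BA · CE = 122/3]
   → B = (-20/9, 32/9)
3. D_x = 17  [D is the reflection of A across C]
4. D_y = -5  [D is the reflection of A across C]
   → D = (17, -5)

B = (-20/9, 32/9)
D = (17, -5)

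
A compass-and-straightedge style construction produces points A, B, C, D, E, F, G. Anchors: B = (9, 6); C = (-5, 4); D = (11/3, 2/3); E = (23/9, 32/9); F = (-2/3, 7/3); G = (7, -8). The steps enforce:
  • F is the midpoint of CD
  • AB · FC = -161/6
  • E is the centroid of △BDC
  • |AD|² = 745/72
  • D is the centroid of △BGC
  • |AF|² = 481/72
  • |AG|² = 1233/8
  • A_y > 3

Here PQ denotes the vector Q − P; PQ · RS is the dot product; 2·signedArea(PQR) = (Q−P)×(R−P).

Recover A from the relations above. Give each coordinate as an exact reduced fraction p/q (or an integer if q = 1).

A = (7/4, 13/4)

1. A_x = 7/4  [line 13/3·x + -5/3·y + -13/6 = 0 ∩ |AF|² = 481/72]
2. A_y = 13/4  [line 13/3·x + -5/3·y + -13/6 = 0 ∩ |AF|² = 481/72]
   → A = (7/4, 13/4)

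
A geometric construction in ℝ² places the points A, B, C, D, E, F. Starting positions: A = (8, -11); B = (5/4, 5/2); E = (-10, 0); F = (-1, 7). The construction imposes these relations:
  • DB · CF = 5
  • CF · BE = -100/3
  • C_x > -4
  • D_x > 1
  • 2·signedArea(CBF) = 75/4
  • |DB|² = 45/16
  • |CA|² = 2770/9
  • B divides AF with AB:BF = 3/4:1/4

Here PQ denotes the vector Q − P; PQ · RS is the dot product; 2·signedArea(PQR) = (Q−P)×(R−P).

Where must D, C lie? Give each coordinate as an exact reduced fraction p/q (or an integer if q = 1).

1. C_x = -3  [CF · BE = -100/3 ∩ 2·signedArea(CBF) = 75/4]
2. C_y = 8/3  [CF · BE = -100/3 ∩ 2·signedArea(CBF) = 75/4]
   → C = (-3, 8/3)
3. D_x = 2  [line -2·x + -13/3·y + 25/3 = 0 ∩ |DB|² = 45/16]
4. D_y = 1  [line -2·x + -13/3·y + 25/3 = 0 ∩ |DB|² = 45/16]
   → D = (2, 1)

C = (-3, 8/3)
D = (2, 1)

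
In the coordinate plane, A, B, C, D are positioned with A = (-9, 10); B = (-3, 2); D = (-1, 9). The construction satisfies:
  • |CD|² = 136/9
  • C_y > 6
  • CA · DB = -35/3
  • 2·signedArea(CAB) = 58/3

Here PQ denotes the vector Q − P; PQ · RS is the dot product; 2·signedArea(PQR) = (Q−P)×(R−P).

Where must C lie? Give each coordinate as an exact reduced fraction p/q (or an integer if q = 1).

C = (-13/3, 7)

1. C_x = -13/3  [2·signedArea(CAB) = 58/3 ∩ CA · DB = -35/3]
2. C_y = 7  [2·signedArea(CAB) = 58/3 ∩ CA · DB = -35/3]
   → C = (-13/3, 7)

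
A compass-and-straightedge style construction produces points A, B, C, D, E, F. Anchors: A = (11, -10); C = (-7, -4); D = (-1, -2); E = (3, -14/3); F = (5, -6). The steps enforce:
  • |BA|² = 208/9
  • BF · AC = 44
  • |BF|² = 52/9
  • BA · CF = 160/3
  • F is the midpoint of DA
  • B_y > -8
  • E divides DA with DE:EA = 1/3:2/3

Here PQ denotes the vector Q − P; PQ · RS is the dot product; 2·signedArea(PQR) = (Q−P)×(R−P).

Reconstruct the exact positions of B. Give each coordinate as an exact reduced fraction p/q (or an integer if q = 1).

B = (7, -22/3)

1. B_x = 7  [BF · AC = 44 ∩ BA · CF = 160/3]
2. B_y = -22/3  [BF · AC = 44 ∩ BA · CF = 160/3]
   → B = (7, -22/3)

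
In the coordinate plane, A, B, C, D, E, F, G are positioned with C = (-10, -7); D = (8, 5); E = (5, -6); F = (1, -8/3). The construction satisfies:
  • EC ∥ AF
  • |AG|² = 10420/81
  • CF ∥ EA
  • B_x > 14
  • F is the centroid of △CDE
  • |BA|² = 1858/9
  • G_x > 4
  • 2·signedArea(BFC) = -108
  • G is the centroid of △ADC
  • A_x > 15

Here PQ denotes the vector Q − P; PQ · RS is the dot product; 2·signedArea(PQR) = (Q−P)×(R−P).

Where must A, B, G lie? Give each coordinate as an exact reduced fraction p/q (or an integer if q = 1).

A = (16, -5/3)
B = (15, 38/3)
G = (14/3, -11/9)

1. A_x = 16  [EC ∥ AF ∩ CF ∥ EA]
2. A_y = -5/3  [EC ∥ AF ∩ CF ∥ EA]
   → A = (16, -5/3)
3. B_x = 15  [line 13/3·x + -11·y + 223/3 = 0 ∩ |BA|² = 1858/9]
4. B_y = 38/3  [line 13/3·x + -11·y + 223/3 = 0 ∩ |BA|² = 1858/9]
   → B = (15, 38/3)
5. G_x = 14/3  [G is the centroid of △ADC]
6. G_y = -11/9  [G is the centroid of △ADC]
   → G = (14/3, -11/9)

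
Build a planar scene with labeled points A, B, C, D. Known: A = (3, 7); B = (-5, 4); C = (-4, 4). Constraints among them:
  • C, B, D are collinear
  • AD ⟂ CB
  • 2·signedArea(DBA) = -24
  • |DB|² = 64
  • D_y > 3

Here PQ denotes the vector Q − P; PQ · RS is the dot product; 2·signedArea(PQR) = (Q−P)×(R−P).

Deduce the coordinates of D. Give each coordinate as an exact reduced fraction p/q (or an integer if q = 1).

1. D_x = 3  [C, B, D are collinear ∩ AD ⟂ CB]
2. D_y = 4  [C, B, D are collinear ∩ AD ⟂ CB]
   → D = (3, 4)

D = (3, 4)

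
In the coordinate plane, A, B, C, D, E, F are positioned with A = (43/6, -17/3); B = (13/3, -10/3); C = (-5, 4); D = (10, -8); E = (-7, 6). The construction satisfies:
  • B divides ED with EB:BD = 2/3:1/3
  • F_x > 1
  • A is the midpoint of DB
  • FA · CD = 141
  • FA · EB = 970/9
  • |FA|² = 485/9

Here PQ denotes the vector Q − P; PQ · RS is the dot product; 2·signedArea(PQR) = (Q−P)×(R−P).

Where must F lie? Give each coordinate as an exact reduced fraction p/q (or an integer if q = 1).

1. F_x = 3/2  [FA · CD = 141 ∩ FA · EB = 970/9]
2. F_y = -1  [FA · CD = 141 ∩ FA · EB = 970/9]
   → F = (3/2, -1)

F = (3/2, -1)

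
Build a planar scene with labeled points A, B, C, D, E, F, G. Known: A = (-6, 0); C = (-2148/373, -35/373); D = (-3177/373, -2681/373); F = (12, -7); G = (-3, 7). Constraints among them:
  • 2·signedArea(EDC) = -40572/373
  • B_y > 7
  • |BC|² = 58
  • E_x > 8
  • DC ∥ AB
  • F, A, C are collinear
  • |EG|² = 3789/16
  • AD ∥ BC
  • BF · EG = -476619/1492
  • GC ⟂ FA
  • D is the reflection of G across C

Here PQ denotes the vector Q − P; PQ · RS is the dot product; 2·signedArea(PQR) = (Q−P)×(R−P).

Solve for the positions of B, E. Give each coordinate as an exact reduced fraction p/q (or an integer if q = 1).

B = (-1209/373, 2646/373)
E = (33/4, -7/2)

1. B_x = -1209/373  [AD ∥ BC ∩ DC ∥ AB]
2. B_y = 2646/373  [AD ∥ BC ∩ DC ∥ AB]
   → B = (-1209/373, 2646/373)
3. E_x = 33/4  [2·signedArea(EDC) = -40572/373 ∩ BF · EG = -476619/1492]
4. E_y = -7/2  [2·signedArea(EDC) = -40572/373 ∩ BF · EG = -476619/1492]
   → E = (33/4, -7/2)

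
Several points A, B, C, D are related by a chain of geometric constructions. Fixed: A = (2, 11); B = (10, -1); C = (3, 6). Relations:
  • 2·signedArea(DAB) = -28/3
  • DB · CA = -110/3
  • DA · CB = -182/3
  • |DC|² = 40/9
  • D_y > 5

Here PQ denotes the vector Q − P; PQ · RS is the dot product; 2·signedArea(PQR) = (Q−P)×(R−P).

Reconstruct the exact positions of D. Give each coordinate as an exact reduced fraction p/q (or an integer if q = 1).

1. D_x = 5  [DA · CB = -182/3 ∩ 2·signedArea(DAB) = -28/3]
2. D_y = 16/3  [DA · CB = -182/3 ∩ 2·signedArea(DAB) = -28/3]
   → D = (5, 16/3)

D = (5, 16/3)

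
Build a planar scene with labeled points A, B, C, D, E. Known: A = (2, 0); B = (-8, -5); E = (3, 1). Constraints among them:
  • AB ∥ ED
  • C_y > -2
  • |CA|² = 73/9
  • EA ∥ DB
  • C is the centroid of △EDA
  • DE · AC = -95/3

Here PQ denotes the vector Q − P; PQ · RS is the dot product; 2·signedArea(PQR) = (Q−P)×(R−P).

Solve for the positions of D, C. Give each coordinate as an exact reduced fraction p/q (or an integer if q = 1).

C = (-2/3, -1)
D = (-7, -4)

1. D_x = -7  [EA ∥ DB ∩ AB ∥ ED]
2. D_y = -4  [EA ∥ DB ∩ AB ∥ ED]
   → D = (-7, -4)
3. C_x = -2/3  [C is the centroid of △EDA]
4. C_y = -1  [C is the centroid of △EDA]
   → C = (-2/3, -1)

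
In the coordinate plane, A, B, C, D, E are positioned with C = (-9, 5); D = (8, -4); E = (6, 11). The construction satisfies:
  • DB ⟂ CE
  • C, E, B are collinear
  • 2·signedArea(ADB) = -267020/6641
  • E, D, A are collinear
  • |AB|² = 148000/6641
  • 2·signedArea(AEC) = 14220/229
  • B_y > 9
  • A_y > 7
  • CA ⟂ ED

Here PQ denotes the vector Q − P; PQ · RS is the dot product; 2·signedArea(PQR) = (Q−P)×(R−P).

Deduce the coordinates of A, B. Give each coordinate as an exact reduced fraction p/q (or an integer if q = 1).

A = (1494/229, 1619/229)
B = (74/29, 279/29)

1. A_x = 1494/229  [E, D, A are collinear ∩ CA ⟂ ED]
2. A_y = 1619/229  [E, D, A are collinear ∩ CA ⟂ ED]
   → A = (1494/229, 1619/229)
3. B_x = 74/29  [C, E, B are collinear ∩ DB ⟂ CE]
4. B_y = 279/29  [C, E, B are collinear ∩ DB ⟂ CE]
   → B = (74/29, 279/29)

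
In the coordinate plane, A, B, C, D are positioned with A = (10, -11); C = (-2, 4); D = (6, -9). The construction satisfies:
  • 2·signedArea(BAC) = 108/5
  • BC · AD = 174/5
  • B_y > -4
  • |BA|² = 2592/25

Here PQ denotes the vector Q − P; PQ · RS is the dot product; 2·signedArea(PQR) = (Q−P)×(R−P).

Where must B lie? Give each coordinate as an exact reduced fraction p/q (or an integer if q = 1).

1. B_x = 14/5  [BC · AD = 174/5 ∩ 2·signedArea(BAC) = 108/5]
2. B_y = -19/5  [BC · AD = 174/5 ∩ 2·signedArea(BAC) = 108/5]
   → B = (14/5, -19/5)

B = (14/5, -19/5)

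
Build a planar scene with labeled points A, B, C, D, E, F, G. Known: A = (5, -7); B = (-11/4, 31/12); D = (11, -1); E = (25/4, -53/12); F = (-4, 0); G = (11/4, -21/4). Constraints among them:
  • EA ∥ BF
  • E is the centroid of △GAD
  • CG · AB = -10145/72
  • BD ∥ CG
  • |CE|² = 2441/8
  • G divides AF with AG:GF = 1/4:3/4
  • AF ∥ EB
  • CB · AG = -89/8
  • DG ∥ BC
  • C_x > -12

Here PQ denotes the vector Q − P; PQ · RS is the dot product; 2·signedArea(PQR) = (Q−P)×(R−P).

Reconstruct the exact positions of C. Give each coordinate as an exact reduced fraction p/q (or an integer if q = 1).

1. C_x = -11  [BD ∥ CG ∩ DG ∥ BC]
2. C_y = -5/3  [BD ∥ CG ∩ DG ∥ BC]
   → C = (-11, -5/3)

C = (-11, -5/3)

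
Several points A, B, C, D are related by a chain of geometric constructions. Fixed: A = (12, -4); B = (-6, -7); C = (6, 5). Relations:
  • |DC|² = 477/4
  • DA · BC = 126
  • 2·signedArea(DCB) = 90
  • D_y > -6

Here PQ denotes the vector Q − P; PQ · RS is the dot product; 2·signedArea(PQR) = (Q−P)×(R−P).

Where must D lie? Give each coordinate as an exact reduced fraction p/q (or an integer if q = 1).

D = (3, -11/2)

1. D_x = 3  [DA · BC = 126 ∩ 2·signedArea(DCB) = 90]
2. D_y = -11/2  [DA · BC = 126 ∩ 2·signedArea(DCB) = 90]
   → D = (3, -11/2)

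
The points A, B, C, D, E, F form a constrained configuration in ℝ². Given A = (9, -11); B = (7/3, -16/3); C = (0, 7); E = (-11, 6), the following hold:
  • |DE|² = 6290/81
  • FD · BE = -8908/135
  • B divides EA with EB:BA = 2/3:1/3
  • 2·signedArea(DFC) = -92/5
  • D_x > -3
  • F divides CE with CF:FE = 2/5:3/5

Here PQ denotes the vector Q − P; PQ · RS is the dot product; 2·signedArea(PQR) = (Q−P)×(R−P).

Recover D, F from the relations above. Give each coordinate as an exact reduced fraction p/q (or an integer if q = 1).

1. F_x = -22/5  [F divides CE with CF:FE = 2/5:3/5]
2. F_y = 33/5  [F divides CE with CF:FE = 2/5:3/5]
   → F = (-22/5, 33/5)
3. D_x = -26/9  [2·signedArea(DFC) = -92/5 ∩ FD · BE = -8908/135]
4. D_y = 23/9  [2·signedArea(DFC) = -92/5 ∩ FD · BE = -8908/135]
   → D = (-26/9, 23/9)

D = (-26/9, 23/9)
F = (-22/5, 33/5)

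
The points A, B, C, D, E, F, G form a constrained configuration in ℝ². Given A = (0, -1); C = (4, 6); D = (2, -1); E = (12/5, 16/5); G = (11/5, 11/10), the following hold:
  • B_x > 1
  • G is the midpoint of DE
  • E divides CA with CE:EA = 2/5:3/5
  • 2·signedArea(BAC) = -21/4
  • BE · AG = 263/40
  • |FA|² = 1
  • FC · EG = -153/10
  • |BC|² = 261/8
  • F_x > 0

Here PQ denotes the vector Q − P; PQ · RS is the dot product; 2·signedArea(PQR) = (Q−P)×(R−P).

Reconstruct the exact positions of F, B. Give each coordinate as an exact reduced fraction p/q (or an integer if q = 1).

1. F_x = 1  [line 1/5·x + 21/10·y + 19/10 = 0 ∩ |FA|² = 1]
2. F_y = -1  [line 1/5·x + 21/10·y + 19/10 = 0 ∩ |FA|² = 1]
   → F = (1, -1)
3. B_x = 7/4  [2·signedArea(BAC) = -21/4 ∩ BE · AG = 263/40]
4. B_y = 3/4  [2·signedArea(BAC) = -21/4 ∩ BE · AG = 263/40]
   → B = (7/4, 3/4)

B = (7/4, 3/4)
F = (1, -1)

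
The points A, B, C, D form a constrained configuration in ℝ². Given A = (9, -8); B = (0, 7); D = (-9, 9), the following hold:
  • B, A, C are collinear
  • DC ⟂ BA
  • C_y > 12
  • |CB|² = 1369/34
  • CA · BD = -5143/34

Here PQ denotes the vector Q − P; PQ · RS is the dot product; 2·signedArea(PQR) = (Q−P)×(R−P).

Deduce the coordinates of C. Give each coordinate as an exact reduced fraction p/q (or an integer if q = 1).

C = (-111/34, 423/34)

1. C_x = -111/34  [B, A, C are collinear ∩ DC ⟂ BA]
2. C_y = 423/34  [B, A, C are collinear ∩ DC ⟂ BA]
   → C = (-111/34, 423/34)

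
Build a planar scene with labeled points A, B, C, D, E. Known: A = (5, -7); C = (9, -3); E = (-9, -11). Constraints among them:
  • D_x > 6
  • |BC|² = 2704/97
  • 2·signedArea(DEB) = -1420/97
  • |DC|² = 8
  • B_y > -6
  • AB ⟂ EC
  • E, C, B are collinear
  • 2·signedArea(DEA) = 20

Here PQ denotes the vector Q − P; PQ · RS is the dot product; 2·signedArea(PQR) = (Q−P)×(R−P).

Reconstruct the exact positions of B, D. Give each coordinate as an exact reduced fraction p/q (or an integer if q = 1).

B = (405/97, -499/97)
D = (7, -5)

1. B_x = 405/97  [E, C, B are collinear ∩ AB ⟂ EC]
2. B_y = -499/97  [E, C, B are collinear ∩ AB ⟂ EC]
   → B = (405/97, -499/97)
3. D_x = 7  [2·signedArea(DEB) = -1420/97 ∩ 2·signedArea(DEA) = 20]
4. D_y = -5  [2·signedArea(DEB) = -1420/97 ∩ 2·signedArea(DEA) = 20]
   → D = (7, -5)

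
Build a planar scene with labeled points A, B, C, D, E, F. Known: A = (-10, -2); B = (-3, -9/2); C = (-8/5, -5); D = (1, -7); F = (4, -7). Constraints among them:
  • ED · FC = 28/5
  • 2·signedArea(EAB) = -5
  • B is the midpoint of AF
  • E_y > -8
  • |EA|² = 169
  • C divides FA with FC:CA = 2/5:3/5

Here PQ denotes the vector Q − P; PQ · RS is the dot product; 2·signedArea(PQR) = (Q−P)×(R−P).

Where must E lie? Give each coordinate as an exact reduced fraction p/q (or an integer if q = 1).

1. E_x = 2  [ED · FC = 28/5 ∩ 2·signedArea(EAB) = -5]
2. E_y = -7  [ED · FC = 28/5 ∩ 2·signedArea(EAB) = -5]
   → E = (2, -7)

E = (2, -7)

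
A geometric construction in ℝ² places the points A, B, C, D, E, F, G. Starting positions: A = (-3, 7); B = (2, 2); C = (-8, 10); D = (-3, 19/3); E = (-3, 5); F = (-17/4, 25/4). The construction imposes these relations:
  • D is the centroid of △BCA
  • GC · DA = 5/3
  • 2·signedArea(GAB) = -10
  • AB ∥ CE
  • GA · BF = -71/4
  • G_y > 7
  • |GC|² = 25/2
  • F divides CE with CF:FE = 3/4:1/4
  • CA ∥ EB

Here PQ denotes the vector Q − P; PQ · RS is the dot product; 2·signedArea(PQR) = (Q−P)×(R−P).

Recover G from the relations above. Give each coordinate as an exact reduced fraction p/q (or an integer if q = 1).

G = (-11/2, 15/2)

1. G_x = -11/2  [GA · BF = -71/4 ∩ 2·signedArea(GAB) = -10]
2. G_y = 15/2  [GA · BF = -71/4 ∩ 2·signedArea(GAB) = -10]
   → G = (-11/2, 15/2)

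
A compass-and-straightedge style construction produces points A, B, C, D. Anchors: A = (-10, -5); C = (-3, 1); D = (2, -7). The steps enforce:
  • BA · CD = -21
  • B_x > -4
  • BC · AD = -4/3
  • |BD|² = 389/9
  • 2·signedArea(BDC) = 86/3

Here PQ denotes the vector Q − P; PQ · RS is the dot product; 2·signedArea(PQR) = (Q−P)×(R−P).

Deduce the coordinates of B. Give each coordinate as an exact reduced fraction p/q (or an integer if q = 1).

B = (-11/3, -11/3)

1. B_x = -11/3  [BA · CD = -21 ∩ 2·signedArea(BDC) = 86/3]
2. B_y = -11/3  [BA · CD = -21 ∩ 2·signedArea(BDC) = 86/3]
   → B = (-11/3, -11/3)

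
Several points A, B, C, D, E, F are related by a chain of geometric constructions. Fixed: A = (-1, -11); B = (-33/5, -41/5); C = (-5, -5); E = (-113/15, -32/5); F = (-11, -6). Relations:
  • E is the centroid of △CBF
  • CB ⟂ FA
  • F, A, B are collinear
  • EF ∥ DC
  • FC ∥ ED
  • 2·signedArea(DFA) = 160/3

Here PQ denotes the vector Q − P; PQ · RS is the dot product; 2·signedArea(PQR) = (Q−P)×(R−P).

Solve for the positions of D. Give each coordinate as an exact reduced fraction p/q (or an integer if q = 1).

D = (-23/15, -27/5)

1. D_x = -23/15  [EF ∥ DC ∩ FC ∥ ED]
2. D_y = -27/5  [EF ∥ DC ∩ FC ∥ ED]
   → D = (-23/15, -27/5)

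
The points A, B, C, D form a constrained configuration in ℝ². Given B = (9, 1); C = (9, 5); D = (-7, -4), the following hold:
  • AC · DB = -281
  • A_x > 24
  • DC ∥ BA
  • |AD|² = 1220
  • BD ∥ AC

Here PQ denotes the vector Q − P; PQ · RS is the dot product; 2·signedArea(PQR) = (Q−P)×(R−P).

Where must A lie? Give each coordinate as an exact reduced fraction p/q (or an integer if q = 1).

A = (25, 10)

1. A_x = 25  [BD ∥ AC ∩ DC ∥ BA]
2. A_y = 10  [BD ∥ AC ∩ DC ∥ BA]
   → A = (25, 10)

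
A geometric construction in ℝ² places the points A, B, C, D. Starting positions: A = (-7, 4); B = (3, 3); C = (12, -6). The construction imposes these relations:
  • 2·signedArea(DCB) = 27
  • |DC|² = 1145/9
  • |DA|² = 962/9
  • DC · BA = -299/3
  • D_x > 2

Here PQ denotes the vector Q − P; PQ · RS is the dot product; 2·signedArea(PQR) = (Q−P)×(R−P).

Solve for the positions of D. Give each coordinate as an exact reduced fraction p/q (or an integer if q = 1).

1. D_x = 8/3  [2·signedArea(DCB) = 27 ∩ DC · BA = -299/3]
2. D_y = 1/3  [2·signedArea(DCB) = 27 ∩ DC · BA = -299/3]
   → D = (8/3, 1/3)

D = (8/3, 1/3)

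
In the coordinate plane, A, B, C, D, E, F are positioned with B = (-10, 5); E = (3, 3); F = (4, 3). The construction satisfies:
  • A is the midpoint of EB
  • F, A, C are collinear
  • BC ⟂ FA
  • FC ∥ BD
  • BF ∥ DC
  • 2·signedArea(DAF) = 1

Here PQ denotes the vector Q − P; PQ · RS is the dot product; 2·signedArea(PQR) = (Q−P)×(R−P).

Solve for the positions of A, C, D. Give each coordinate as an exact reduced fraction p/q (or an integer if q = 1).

1. A_x = -7/2  [A is the midpoint of EB]
2. A_y = 4  [A is the midpoint of EB]
   → A = (-7/2, 4)
3. C_x = -2294/229  [F, A, C are collinear ∩ BC ⟂ FA]
4. C_y = 1115/229  [F, A, C are collinear ∩ BC ⟂ FA]
   → C = (-2294/229, 1115/229)
5. D_x = -5500/229  [BF ∥ DC ∩ FC ∥ BD]
6. D_y = 1573/229  [BF ∥ DC ∩ FC ∥ BD]
   → D = (-5500/229, 1573/229)

A = (-7/2, 4)
C = (-2294/229, 1115/229)
D = (-5500/229, 1573/229)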